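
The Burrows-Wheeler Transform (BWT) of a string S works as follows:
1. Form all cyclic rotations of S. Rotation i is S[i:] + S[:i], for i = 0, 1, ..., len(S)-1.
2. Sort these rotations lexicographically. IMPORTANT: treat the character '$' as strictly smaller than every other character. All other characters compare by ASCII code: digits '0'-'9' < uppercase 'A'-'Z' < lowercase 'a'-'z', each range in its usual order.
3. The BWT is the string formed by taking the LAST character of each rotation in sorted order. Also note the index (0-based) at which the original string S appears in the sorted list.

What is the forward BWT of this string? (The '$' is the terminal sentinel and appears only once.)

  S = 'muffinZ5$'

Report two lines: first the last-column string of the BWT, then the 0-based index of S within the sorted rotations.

All 9 rotations (rotation i = S[i:]+S[:i]):
  rot[0] = muffinZ5$
  rot[1] = uffinZ5$m
  rot[2] = ffinZ5$mu
  rot[3] = finZ5$muf
  rot[4] = inZ5$muff
  rot[5] = nZ5$muffi
  rot[6] = Z5$muffin
  rot[7] = 5$muffinZ
  rot[8] = $muffinZ5
Sorted (with $ < everything):
  sorted[0] = $muffinZ5  (last char: '5')
  sorted[1] = 5$muffinZ  (last char: 'Z')
  sorted[2] = Z5$muffin  (last char: 'n')
  sorted[3] = ffinZ5$mu  (last char: 'u')
  sorted[4] = finZ5$muf  (last char: 'f')
  sorted[5] = inZ5$muff  (last char: 'f')
  sorted[6] = muffinZ5$  (last char: '$')
  sorted[7] = nZ5$muffi  (last char: 'i')
  sorted[8] = uffinZ5$m  (last char: 'm')
Last column: 5Znuff$im
Original string S is at sorted index 6

Answer: 5Znuff$im
6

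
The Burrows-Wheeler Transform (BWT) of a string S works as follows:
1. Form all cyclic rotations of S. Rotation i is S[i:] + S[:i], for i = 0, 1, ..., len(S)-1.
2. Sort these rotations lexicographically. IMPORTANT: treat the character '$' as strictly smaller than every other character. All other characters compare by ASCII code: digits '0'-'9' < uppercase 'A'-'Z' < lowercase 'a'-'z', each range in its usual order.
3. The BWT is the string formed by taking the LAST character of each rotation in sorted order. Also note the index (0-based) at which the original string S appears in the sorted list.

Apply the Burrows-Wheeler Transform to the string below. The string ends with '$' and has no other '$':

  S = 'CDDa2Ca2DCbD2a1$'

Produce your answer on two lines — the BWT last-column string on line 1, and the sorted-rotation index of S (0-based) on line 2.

Answer: 1aaaD$2Db2CD2DCC
5

Derivation:
All 16 rotations (rotation i = S[i:]+S[:i]):
  rot[0] = CDDa2Ca2DCbD2a1$
  rot[1] = DDa2Ca2DCbD2a1$C
  rot[2] = Da2Ca2DCbD2a1$CD
  rot[3] = a2Ca2DCbD2a1$CDD
  rot[4] = 2Ca2DCbD2a1$CDDa
  rot[5] = Ca2DCbD2a1$CDDa2
  rot[6] = a2DCbD2a1$CDDa2C
  rot[7] = 2DCbD2a1$CDDa2Ca
  rot[8] = DCbD2a1$CDDa2Ca2
  rot[9] = CbD2a1$CDDa2Ca2D
  rot[10] = bD2a1$CDDa2Ca2DC
  rot[11] = D2a1$CDDa2Ca2DCb
  rot[12] = 2a1$CDDa2Ca2DCbD
  rot[13] = a1$CDDa2Ca2DCbD2
  rot[14] = 1$CDDa2Ca2DCbD2a
  rot[15] = $CDDa2Ca2DCbD2a1
Sorted (with $ < everything):
  sorted[0] = $CDDa2Ca2DCbD2a1  (last char: '1')
  sorted[1] = 1$CDDa2Ca2DCbD2a  (last char: 'a')
  sorted[2] = 2Ca2DCbD2a1$CDDa  (last char: 'a')
  sorted[3] = 2DCbD2a1$CDDa2Ca  (last char: 'a')
  sorted[4] = 2a1$CDDa2Ca2DCbD  (last char: 'D')
  sorted[5] = CDDa2Ca2DCbD2a1$  (last char: '$')
  sorted[6] = Ca2DCbD2a1$CDDa2  (last char: '2')
  sorted[7] = CbD2a1$CDDa2Ca2D  (last char: 'D')
  sorted[8] = D2a1$CDDa2Ca2DCb  (last char: 'b')
  sorted[9] = DCbD2a1$CDDa2Ca2  (last char: '2')
  sorted[10] = DDa2Ca2DCbD2a1$C  (last char: 'C')
  sorted[11] = Da2Ca2DCbD2a1$CD  (last char: 'D')
  sorted[12] = a1$CDDa2Ca2DCbD2  (last char: '2')
  sorted[13] = a2Ca2DCbD2a1$CDD  (last char: 'D')
  sorted[14] = a2DCbD2a1$CDDa2C  (last char: 'C')
  sorted[15] = bD2a1$CDDa2Ca2DC  (last char: 'C')
Last column: 1aaaD$2Db2CD2DCC
Original string S is at sorted index 5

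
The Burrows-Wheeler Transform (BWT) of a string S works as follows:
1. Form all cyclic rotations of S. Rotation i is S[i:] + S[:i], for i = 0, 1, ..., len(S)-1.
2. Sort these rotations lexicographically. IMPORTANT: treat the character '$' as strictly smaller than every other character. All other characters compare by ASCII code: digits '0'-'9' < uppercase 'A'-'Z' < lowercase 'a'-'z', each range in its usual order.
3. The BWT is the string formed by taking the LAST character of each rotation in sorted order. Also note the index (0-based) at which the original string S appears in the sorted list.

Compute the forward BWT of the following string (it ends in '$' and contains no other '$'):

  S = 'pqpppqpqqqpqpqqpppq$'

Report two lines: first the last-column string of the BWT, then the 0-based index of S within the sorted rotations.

All 20 rotations (rotation i = S[i:]+S[:i]):
  rot[0] = pqpppqpqqqpqpqqpppq$
  rot[1] = qpppqpqqqpqpqqpppq$p
  rot[2] = pppqpqqqpqpqqpppq$pq
  rot[3] = ppqpqqqpqpqqpppq$pqp
  rot[4] = pqpqqqpqpqqpppq$pqpp
  rot[5] = qpqqqpqpqqpppq$pqppp
  rot[6] = pqqqpqpqqpppq$pqpppq
  rot[7] = qqqpqpqqpppq$pqpppqp
  rot[8] = qqpqpqqpppq$pqpppqpq
  rot[9] = qpqpqqpppq$pqpppqpqq
  rot[10] = pqpqqpppq$pqpppqpqqq
  rot[11] = qpqqpppq$pqpppqpqqqp
  rot[12] = pqqpppq$pqpppqpqqqpq
  rot[13] = qqpppq$pqpppqpqqqpqp
  rot[14] = qpppq$pqpppqpqqqpqpq
  rot[15] = pppq$pqpppqpqqqpqpqq
  rot[16] = ppq$pqpppqpqqqpqpqqp
  rot[17] = pq$pqpppqpqqqpqpqqpp
  rot[18] = q$pqpppqpqqqpqpqqppp
  rot[19] = $pqpppqpqqqpqpqqpppq
Sorted (with $ < everything):
  sorted[0] = $pqpppqpqqqpqpqqpppq  (last char: 'q')
  sorted[1] = pppq$pqpppqpqqqpqpqq  (last char: 'q')
  sorted[2] = pppqpqqqpqpqqpppq$pq  (last char: 'q')
  sorted[3] = ppq$pqpppqpqqqpqpqqp  (last char: 'p')
  sorted[4] = ppqpqqqpqpqqpppq$pqp  (last char: 'p')
  sorted[5] = pq$pqpppqpqqqpqpqqpp  (last char: 'p')
  sorted[6] = pqpppqpqqqpqpqqpppq$  (last char: '$')
  sorted[7] = pqpqqpppq$pqpppqpqqq  (last char: 'q')
  sorted[8] = pqpqqqpqpqqpppq$pqpp  (last char: 'p')
  sorted[9] = pqqpppq$pqpppqpqqqpq  (last char: 'q')
  sorted[10] = pqqqpqpqqpppq$pqpppq  (last char: 'q')
  sorted[11] = q$pqpppqpqqqpqpqqppp  (last char: 'p')
  sorted[12] = qpppq$pqpppqpqqqpqpq  (last char: 'q')
  sorted[13] = qpppqpqqqpqpqqpppq$p  (last char: 'p')
  sorted[14] = qpqpqqpppq$pqpppqpqq  (last char: 'q')
  sorted[15] = qpqqpppq$pqpppqpqqqp  (last char: 'p')
  sorted[16] = qpqqqpqpqqpppq$pqppp  (last char: 'p')
  sorted[17] = qqpppq$pqpppqpqqqpqp  (last char: 'p')
  sorted[18] = qqpqpqqpppq$pqpppqpq  (last char: 'q')
  sorted[19] = qqqpqpqqpppq$pqpppqp  (last char: 'p')
Last column: qqqppp$qpqqpqpqpppqp
Original string S is at sorted index 6

Answer: qqqppp$qpqqpqpqpppqp
6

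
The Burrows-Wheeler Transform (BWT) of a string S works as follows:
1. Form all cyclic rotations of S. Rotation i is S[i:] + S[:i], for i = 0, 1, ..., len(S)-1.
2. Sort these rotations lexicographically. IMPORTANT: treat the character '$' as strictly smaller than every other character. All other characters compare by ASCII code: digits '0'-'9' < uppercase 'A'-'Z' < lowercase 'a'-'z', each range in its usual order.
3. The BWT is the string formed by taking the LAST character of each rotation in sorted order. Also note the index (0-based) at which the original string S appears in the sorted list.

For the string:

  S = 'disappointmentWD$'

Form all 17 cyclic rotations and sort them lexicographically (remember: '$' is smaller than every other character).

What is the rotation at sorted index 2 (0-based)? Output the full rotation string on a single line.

All 17 rotations (rotation i = S[i:]+S[:i]):
  rot[0] = disappointmentWD$
  rot[1] = isappointmentWD$d
  rot[2] = sappointmentWD$di
  rot[3] = appointmentWD$dis
  rot[4] = ppointmentWD$disa
  rot[5] = pointmentWD$disap
  rot[6] = ointmentWD$disapp
  rot[7] = intmentWD$disappo
  rot[8] = ntmentWD$disappoi
  rot[9] = tmentWD$disappoin
  rot[10] = mentWD$disappoint
  rot[11] = entWD$disappointm
  rot[12] = ntWD$disappointme
  rot[13] = tWD$disappointmen
  rot[14] = WD$disappointment
  rot[15] = D$disappointmentW
  rot[16] = $disappointmentWD
Sorted (with $ < everything):
  sorted[0] = $disappointmentWD
  sorted[1] = D$disappointmentW
  sorted[2] = WD$disappointment
  sorted[3] = appointmentWD$dis
  sorted[4] = disappointmentWD$
  sorted[5] = entWD$disappointm
  sorted[6] = intmentWD$disappo
  sorted[7] = isappointmentWD$d
  sorted[8] = mentWD$disappoint
  sorted[9] = ntWD$disappointme
  sorted[10] = ntmentWD$disappoi
  sorted[11] = ointmentWD$disapp
  sorted[12] = pointmentWD$disap
  sorted[13] = ppointmentWD$disa
  sorted[14] = sappointmentWD$di
  sorted[15] = tWD$disappointmen
  sorted[16] = tmentWD$disappoin
sorted[2] = WD$disappointment

Answer: WD$disappointment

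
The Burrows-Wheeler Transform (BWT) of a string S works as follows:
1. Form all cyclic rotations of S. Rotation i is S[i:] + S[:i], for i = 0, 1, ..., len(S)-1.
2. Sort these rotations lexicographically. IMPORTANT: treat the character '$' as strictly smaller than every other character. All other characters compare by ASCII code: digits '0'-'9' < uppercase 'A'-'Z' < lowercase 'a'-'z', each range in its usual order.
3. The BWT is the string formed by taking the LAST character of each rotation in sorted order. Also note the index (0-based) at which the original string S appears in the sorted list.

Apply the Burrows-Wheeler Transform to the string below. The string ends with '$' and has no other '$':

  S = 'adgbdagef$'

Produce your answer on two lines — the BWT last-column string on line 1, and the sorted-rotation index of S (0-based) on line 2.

Answer: f$dgbageda
1

Derivation:
All 10 rotations (rotation i = S[i:]+S[:i]):
  rot[0] = adgbdagef$
  rot[1] = dgbdagef$a
  rot[2] = gbdagef$ad
  rot[3] = bdagef$adg
  rot[4] = dagef$adgb
  rot[5] = agef$adgbd
  rot[6] = gef$adgbda
  rot[7] = ef$adgbdag
  rot[8] = f$adgbdage
  rot[9] = $adgbdagef
Sorted (with $ < everything):
  sorted[0] = $adgbdagef  (last char: 'f')
  sorted[1] = adgbdagef$  (last char: '$')
  sorted[2] = agef$adgbd  (last char: 'd')
  sorted[3] = bdagef$adg  (last char: 'g')
  sorted[4] = dagef$adgb  (last char: 'b')
  sorted[5] = dgbdagef$a  (last char: 'a')
  sorted[6] = ef$adgbdag  (last char: 'g')
  sorted[7] = f$adgbdage  (last char: 'e')
  sorted[8] = gbdagef$ad  (last char: 'd')
  sorted[9] = gef$adgbda  (last char: 'a')
Last column: f$dgbageda
Original string S is at sorted index 1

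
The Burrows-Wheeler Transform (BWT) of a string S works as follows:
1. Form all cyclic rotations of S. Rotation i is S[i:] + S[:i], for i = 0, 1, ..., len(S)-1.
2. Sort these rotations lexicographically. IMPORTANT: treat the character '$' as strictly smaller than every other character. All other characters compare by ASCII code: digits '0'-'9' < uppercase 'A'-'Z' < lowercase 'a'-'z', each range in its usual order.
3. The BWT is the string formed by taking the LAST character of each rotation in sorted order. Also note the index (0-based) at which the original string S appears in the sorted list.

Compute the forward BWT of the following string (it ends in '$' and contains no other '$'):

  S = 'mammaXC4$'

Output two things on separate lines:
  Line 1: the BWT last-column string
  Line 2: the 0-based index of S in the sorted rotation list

All 9 rotations (rotation i = S[i:]+S[:i]):
  rot[0] = mammaXC4$
  rot[1] = ammaXC4$m
  rot[2] = mmaXC4$ma
  rot[3] = maXC4$mam
  rot[4] = aXC4$mamm
  rot[5] = XC4$mamma
  rot[6] = C4$mammaX
  rot[7] = 4$mammaXC
  rot[8] = $mammaXC4
Sorted (with $ < everything):
  sorted[0] = $mammaXC4  (last char: '4')
  sorted[1] = 4$mammaXC  (last char: 'C')
  sorted[2] = C4$mammaX  (last char: 'X')
  sorted[3] = XC4$mamma  (last char: 'a')
  sorted[4] = aXC4$mamm  (last char: 'm')
  sorted[5] = ammaXC4$m  (last char: 'm')
  sorted[6] = maXC4$mam  (last char: 'm')
  sorted[7] = mammaXC4$  (last char: '$')
  sorted[8] = mmaXC4$ma  (last char: 'a')
Last column: 4CXammm$a
Original string S is at sorted index 7

Answer: 4CXammm$a
7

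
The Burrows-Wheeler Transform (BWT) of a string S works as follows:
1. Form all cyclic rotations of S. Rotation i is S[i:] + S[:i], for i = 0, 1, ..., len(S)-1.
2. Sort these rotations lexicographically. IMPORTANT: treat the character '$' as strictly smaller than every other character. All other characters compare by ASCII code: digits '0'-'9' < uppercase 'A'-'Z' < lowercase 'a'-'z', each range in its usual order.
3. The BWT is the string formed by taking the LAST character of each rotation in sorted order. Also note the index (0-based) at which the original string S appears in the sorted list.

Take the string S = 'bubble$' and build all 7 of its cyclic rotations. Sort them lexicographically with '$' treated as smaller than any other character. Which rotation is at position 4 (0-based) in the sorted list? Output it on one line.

Answer: e$bubbl

Derivation:
All 7 rotations (rotation i = S[i:]+S[:i]):
  rot[0] = bubble$
  rot[1] = ubble$b
  rot[2] = bble$bu
  rot[3] = ble$bub
  rot[4] = le$bubb
  rot[5] = e$bubbl
  rot[6] = $bubble
Sorted (with $ < everything):
  sorted[0] = $bubble
  sorted[1] = bble$bu
  sorted[2] = ble$bub
  sorted[3] = bubble$
  sorted[4] = e$bubbl
  sorted[5] = le$bubb
  sorted[6] = ubble$b
sorted[4] = e$bubbl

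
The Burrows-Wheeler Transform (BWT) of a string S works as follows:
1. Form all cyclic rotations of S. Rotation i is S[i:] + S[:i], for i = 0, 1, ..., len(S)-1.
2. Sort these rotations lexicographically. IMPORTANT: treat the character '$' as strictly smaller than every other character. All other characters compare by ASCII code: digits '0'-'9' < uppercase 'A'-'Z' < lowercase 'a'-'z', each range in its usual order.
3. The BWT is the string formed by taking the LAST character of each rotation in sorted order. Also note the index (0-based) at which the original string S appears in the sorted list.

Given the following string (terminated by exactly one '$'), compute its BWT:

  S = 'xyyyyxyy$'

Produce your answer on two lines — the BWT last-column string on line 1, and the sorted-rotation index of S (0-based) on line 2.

Answer: yy$yyxyyx
2

Derivation:
All 9 rotations (rotation i = S[i:]+S[:i]):
  rot[0] = xyyyyxyy$
  rot[1] = yyyyxyy$x
  rot[2] = yyyxyy$xy
  rot[3] = yyxyy$xyy
  rot[4] = yxyy$xyyy
  rot[5] = xyy$xyyyy
  rot[6] = yy$xyyyyx
  rot[7] = y$xyyyyxy
  rot[8] = $xyyyyxyy
Sorted (with $ < everything):
  sorted[0] = $xyyyyxyy  (last char: 'y')
  sorted[1] = xyy$xyyyy  (last char: 'y')
  sorted[2] = xyyyyxyy$  (last char: '$')
  sorted[3] = y$xyyyyxy  (last char: 'y')
  sorted[4] = yxyy$xyyy  (last char: 'y')
  sorted[5] = yy$xyyyyx  (last char: 'x')
  sorted[6] = yyxyy$xyy  (last char: 'y')
  sorted[7] = yyyxyy$xy  (last char: 'y')
  sorted[8] = yyyyxyy$x  (last char: 'x')
Last column: yy$yyxyyx
Original string S is at sorted index 2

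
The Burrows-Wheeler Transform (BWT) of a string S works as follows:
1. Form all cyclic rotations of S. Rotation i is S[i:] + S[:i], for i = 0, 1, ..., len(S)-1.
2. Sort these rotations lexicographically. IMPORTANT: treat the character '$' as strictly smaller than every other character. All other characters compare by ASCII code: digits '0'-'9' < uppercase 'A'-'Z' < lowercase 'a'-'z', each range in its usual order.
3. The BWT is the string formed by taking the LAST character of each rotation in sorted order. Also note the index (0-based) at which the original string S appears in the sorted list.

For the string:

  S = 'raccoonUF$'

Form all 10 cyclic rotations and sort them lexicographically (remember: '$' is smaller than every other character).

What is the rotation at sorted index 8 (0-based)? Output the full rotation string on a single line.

Answer: oonUF$racc

Derivation:
All 10 rotations (rotation i = S[i:]+S[:i]):
  rot[0] = raccoonUF$
  rot[1] = accoonUF$r
  rot[2] = ccoonUF$ra
  rot[3] = coonUF$rac
  rot[4] = oonUF$racc
  rot[5] = onUF$racco
  rot[6] = nUF$raccoo
  rot[7] = UF$raccoon
  rot[8] = F$raccoonU
  rot[9] = $raccoonUF
Sorted (with $ < everything):
  sorted[0] = $raccoonUF
  sorted[1] = F$raccoonU
  sorted[2] = UF$raccoon
  sorted[3] = accoonUF$r
  sorted[4] = ccoonUF$ra
  sorted[5] = coonUF$rac
  sorted[6] = nUF$raccoo
  sorted[7] = onUF$racco
  sorted[8] = oonUF$racc
  sorted[9] = raccoonUF$
sorted[8] = oonUF$racc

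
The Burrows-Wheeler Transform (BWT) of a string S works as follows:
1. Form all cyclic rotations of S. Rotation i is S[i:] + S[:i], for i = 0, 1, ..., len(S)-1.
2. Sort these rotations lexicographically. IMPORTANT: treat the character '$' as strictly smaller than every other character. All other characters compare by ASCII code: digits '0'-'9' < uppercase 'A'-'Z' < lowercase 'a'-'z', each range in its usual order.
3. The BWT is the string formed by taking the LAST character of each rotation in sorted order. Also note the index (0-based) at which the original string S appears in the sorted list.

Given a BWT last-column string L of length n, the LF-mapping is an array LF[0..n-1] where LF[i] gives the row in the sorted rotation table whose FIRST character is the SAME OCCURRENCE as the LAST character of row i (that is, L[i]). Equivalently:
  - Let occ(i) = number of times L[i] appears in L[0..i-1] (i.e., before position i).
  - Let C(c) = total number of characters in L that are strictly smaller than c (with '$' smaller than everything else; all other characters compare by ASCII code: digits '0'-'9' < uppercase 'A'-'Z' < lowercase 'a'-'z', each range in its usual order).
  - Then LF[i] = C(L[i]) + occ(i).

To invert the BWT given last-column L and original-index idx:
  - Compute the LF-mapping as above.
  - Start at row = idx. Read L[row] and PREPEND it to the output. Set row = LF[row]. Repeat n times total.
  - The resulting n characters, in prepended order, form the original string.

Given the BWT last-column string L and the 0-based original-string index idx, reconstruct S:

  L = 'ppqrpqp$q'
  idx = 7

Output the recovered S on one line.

LF mapping: 1 2 5 8 3 6 4 0 7
Walk LF starting at row 7, prepending L[row]:
  step 1: row=7, L[7]='$', prepend. Next row=LF[7]=0
  step 2: row=0, L[0]='p', prepend. Next row=LF[0]=1
  step 3: row=1, L[1]='p', prepend. Next row=LF[1]=2
  step 4: row=2, L[2]='q', prepend. Next row=LF[2]=5
  step 5: row=5, L[5]='q', prepend. Next row=LF[5]=6
  step 6: row=6, L[6]='p', prepend. Next row=LF[6]=4
  step 7: row=4, L[4]='p', prepend. Next row=LF[4]=3
  step 8: row=3, L[3]='r', prepend. Next row=LF[3]=8
  step 9: row=8, L[8]='q', prepend. Next row=LF[8]=7
Reversed output: qrppqqpp$

Answer: qrppqqpp$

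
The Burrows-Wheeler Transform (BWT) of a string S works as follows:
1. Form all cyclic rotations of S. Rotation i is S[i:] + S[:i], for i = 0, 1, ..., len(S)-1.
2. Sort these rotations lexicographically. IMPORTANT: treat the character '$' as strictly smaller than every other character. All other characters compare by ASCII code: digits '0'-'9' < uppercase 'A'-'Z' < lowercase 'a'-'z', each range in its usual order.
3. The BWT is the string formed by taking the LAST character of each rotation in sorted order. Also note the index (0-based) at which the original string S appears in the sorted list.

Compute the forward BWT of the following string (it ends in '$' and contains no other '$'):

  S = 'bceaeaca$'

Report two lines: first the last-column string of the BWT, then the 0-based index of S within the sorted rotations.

All 9 rotations (rotation i = S[i:]+S[:i]):
  rot[0] = bceaeaca$
  rot[1] = ceaeaca$b
  rot[2] = eaeaca$bc
  rot[3] = aeaca$bce
  rot[4] = eaca$bcea
  rot[5] = aca$bceae
  rot[6] = ca$bceaea
  rot[7] = a$bceaeac
  rot[8] = $bceaeaca
Sorted (with $ < everything):
  sorted[0] = $bceaeaca  (last char: 'a')
  sorted[1] = a$bceaeac  (last char: 'c')
  sorted[2] = aca$bceae  (last char: 'e')
  sorted[3] = aeaca$bce  (last char: 'e')
  sorted[4] = bceaeaca$  (last char: '$')
  sorted[5] = ca$bceaea  (last char: 'a')
  sorted[6] = ceaeaca$b  (last char: 'b')
  sorted[7] = eaca$bcea  (last char: 'a')
  sorted[8] = eaeaca$bc  (last char: 'c')
Last column: acee$abac
Original string S is at sorted index 4

Answer: acee$abac
4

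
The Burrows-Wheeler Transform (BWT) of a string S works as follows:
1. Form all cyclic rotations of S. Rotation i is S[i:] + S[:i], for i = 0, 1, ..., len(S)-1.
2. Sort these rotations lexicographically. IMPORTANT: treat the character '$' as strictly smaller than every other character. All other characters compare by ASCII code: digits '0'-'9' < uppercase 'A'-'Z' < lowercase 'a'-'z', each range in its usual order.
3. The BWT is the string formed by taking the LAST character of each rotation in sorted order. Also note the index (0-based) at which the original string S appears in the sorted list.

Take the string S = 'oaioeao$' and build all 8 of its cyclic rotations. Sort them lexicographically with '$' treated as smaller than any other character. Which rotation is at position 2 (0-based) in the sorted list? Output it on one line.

All 8 rotations (rotation i = S[i:]+S[:i]):
  rot[0] = oaioeao$
  rot[1] = aioeao$o
  rot[2] = ioeao$oa
  rot[3] = oeao$oai
  rot[4] = eao$oaio
  rot[5] = ao$oaioe
  rot[6] = o$oaioea
  rot[7] = $oaioeao
Sorted (with $ < everything):
  sorted[0] = $oaioeao
  sorted[1] = aioeao$o
  sorted[2] = ao$oaioe
  sorted[3] = eao$oaio
  sorted[4] = ioeao$oa
  sorted[5] = o$oaioea
  sorted[6] = oaioeao$
  sorted[7] = oeao$oai
sorted[2] = ao$oaioe

Answer: ao$oaioe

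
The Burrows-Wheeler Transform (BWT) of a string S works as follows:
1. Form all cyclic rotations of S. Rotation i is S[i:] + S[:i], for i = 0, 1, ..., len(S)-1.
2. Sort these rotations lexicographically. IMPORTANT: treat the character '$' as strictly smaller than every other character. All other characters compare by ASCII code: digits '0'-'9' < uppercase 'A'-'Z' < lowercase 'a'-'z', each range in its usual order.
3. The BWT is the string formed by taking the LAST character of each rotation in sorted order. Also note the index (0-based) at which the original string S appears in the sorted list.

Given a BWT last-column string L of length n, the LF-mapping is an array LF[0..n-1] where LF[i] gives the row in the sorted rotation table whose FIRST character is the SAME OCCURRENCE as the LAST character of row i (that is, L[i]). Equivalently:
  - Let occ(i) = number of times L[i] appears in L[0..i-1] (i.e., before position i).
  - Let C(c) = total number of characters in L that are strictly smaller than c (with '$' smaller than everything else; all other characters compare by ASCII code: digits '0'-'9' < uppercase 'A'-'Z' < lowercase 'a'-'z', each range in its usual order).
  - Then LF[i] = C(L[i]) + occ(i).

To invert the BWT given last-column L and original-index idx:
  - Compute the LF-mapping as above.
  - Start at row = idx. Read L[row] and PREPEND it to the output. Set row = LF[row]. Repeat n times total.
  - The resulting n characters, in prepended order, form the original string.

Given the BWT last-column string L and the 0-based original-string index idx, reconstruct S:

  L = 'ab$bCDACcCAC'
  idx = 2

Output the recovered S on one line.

Answer: AbCCDCbACca$

Derivation:
LF mapping: 8 9 0 10 3 7 1 4 11 5 2 6
Walk LF starting at row 2, prepending L[row]:
  step 1: row=2, L[2]='$', prepend. Next row=LF[2]=0
  step 2: row=0, L[0]='a', prepend. Next row=LF[0]=8
  step 3: row=8, L[8]='c', prepend. Next row=LF[8]=11
  step 4: row=11, L[11]='C', prepend. Next row=LF[11]=6
  step 5: row=6, L[6]='A', prepend. Next row=LF[6]=1
  step 6: row=1, L[1]='b', prepend. Next row=LF[1]=9
  step 7: row=9, L[9]='C', prepend. Next row=LF[9]=5
  step 8: row=5, L[5]='D', prepend. Next row=LF[5]=7
  step 9: row=7, L[7]='C', prepend. Next row=LF[7]=4
  step 10: row=4, L[4]='C', prepend. Next row=LF[4]=3
  step 11: row=3, L[3]='b', prepend. Next row=LF[3]=10
  step 12: row=10, L[10]='A', prepend. Next row=LF[10]=2
Reversed output: AbCCDCbACca$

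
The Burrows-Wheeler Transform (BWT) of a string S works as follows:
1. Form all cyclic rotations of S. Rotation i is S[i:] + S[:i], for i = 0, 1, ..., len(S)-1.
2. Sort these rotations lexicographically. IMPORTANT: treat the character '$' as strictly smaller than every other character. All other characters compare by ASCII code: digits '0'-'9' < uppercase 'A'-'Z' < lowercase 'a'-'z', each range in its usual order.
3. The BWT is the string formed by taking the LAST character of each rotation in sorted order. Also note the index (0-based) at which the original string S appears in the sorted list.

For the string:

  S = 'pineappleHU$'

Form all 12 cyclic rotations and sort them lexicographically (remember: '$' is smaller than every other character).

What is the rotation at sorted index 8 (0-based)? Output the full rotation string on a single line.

All 12 rotations (rotation i = S[i:]+S[:i]):
  rot[0] = pineappleHU$
  rot[1] = ineappleHU$p
  rot[2] = neappleHU$pi
  rot[3] = eappleHU$pin
  rot[4] = appleHU$pine
  rot[5] = ppleHU$pinea
  rot[6] = pleHU$pineap
  rot[7] = leHU$pineapp
  rot[8] = eHU$pineappl
  rot[9] = HU$pineapple
  rot[10] = U$pineappleH
  rot[11] = $pineappleHU
Sorted (with $ < everything):
  sorted[0] = $pineappleHU
  sorted[1] = HU$pineapple
  sorted[2] = U$pineappleH
  sorted[3] = appleHU$pine
  sorted[4] = eHU$pineappl
  sorted[5] = eappleHU$pin
  sorted[6] = ineappleHU$p
  sorted[7] = leHU$pineapp
  sorted[8] = neappleHU$pi
  sorted[9] = pineappleHU$
  sorted[10] = pleHU$pineap
  sorted[11] = ppleHU$pinea
sorted[8] = neappleHU$pi

Answer: neappleHU$pi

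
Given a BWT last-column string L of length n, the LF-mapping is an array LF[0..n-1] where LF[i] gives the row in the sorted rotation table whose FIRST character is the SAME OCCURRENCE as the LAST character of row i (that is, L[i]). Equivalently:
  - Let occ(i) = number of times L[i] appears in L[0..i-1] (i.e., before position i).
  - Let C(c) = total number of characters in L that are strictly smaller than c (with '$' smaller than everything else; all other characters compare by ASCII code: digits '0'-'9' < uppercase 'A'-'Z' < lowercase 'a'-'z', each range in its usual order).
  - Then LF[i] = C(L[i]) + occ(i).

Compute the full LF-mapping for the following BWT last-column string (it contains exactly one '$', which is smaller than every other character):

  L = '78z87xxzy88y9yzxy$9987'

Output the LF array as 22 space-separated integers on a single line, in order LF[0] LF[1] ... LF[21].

Answer: 1 4 19 5 2 12 13 20 15 6 7 16 9 17 21 14 18 0 10 11 8 3

Derivation:
Char counts: '$':1, '7':3, '8':5, '9':3, 'x':3, 'y':4, 'z':3
C (first-col start): C('$')=0, C('7')=1, C('8')=4, C('9')=9, C('x')=12, C('y')=15, C('z')=19
L[0]='7': occ=0, LF[0]=C('7')+0=1+0=1
L[1]='8': occ=0, LF[1]=C('8')+0=4+0=4
L[2]='z': occ=0, LF[2]=C('z')+0=19+0=19
L[3]='8': occ=1, LF[3]=C('8')+1=4+1=5
L[4]='7': occ=1, LF[4]=C('7')+1=1+1=2
L[5]='x': occ=0, LF[5]=C('x')+0=12+0=12
L[6]='x': occ=1, LF[6]=C('x')+1=12+1=13
L[7]='z': occ=1, LF[7]=C('z')+1=19+1=20
L[8]='y': occ=0, LF[8]=C('y')+0=15+0=15
L[9]='8': occ=2, LF[9]=C('8')+2=4+2=6
L[10]='8': occ=3, LF[10]=C('8')+3=4+3=7
L[11]='y': occ=1, LF[11]=C('y')+1=15+1=16
L[12]='9': occ=0, LF[12]=C('9')+0=9+0=9
L[13]='y': occ=2, LF[13]=C('y')+2=15+2=17
L[14]='z': occ=2, LF[14]=C('z')+2=19+2=21
L[15]='x': occ=2, LF[15]=C('x')+2=12+2=14
L[16]='y': occ=3, LF[16]=C('y')+3=15+3=18
L[17]='$': occ=0, LF[17]=C('$')+0=0+0=0
L[18]='9': occ=1, LF[18]=C('9')+1=9+1=10
L[19]='9': occ=2, LF[19]=C('9')+2=9+2=11
L[20]='8': occ=4, LF[20]=C('8')+4=4+4=8
L[21]='7': occ=2, LF[21]=C('7')+2=1+2=3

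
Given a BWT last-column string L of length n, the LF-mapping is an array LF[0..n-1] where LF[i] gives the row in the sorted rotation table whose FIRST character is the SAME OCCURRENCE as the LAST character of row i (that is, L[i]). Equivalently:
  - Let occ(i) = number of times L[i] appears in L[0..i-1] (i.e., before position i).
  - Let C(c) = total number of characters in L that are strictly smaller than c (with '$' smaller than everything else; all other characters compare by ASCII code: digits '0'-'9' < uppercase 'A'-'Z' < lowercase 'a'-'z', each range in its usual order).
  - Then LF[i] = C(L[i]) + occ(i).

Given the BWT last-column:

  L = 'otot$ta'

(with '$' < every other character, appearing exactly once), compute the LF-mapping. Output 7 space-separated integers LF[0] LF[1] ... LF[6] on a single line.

Answer: 2 4 3 5 0 6 1

Derivation:
Char counts: '$':1, 'a':1, 'o':2, 't':3
C (first-col start): C('$')=0, C('a')=1, C('o')=2, C('t')=4
L[0]='o': occ=0, LF[0]=C('o')+0=2+0=2
L[1]='t': occ=0, LF[1]=C('t')+0=4+0=4
L[2]='o': occ=1, LF[2]=C('o')+1=2+1=3
L[3]='t': occ=1, LF[3]=C('t')+1=4+1=5
L[4]='$': occ=0, LF[4]=C('$')+0=0+0=0
L[5]='t': occ=2, LF[5]=C('t')+2=4+2=6
L[6]='a': occ=0, LF[6]=C('a')+0=1+0=1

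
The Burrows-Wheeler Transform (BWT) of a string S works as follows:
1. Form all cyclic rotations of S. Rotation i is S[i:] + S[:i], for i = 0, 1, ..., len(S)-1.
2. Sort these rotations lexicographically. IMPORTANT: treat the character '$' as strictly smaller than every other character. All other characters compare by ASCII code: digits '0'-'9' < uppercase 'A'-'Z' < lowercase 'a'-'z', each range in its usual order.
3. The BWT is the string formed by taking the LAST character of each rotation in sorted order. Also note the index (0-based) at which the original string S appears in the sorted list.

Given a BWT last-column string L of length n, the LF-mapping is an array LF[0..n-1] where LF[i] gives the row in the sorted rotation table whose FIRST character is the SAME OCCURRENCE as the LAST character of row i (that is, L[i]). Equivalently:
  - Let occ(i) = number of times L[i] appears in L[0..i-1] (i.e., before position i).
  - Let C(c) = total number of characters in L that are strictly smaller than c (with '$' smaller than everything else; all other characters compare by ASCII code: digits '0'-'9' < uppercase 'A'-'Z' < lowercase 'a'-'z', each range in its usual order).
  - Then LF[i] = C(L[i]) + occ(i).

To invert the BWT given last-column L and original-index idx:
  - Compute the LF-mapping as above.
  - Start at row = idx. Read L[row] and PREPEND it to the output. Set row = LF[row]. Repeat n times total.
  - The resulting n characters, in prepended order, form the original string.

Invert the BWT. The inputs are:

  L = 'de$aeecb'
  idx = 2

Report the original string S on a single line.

LF mapping: 4 5 0 1 6 7 3 2
Walk LF starting at row 2, prepending L[row]:
  step 1: row=2, L[2]='$', prepend. Next row=LF[2]=0
  step 2: row=0, L[0]='d', prepend. Next row=LF[0]=4
  step 3: row=4, L[4]='e', prepend. Next row=LF[4]=6
  step 4: row=6, L[6]='c', prepend. Next row=LF[6]=3
  step 5: row=3, L[3]='a', prepend. Next row=LF[3]=1
  step 6: row=1, L[1]='e', prepend. Next row=LF[1]=5
  step 7: row=5, L[5]='e', prepend. Next row=LF[5]=7
  step 8: row=7, L[7]='b', prepend. Next row=LF[7]=2
Reversed output: beeaced$

Answer: beeaced$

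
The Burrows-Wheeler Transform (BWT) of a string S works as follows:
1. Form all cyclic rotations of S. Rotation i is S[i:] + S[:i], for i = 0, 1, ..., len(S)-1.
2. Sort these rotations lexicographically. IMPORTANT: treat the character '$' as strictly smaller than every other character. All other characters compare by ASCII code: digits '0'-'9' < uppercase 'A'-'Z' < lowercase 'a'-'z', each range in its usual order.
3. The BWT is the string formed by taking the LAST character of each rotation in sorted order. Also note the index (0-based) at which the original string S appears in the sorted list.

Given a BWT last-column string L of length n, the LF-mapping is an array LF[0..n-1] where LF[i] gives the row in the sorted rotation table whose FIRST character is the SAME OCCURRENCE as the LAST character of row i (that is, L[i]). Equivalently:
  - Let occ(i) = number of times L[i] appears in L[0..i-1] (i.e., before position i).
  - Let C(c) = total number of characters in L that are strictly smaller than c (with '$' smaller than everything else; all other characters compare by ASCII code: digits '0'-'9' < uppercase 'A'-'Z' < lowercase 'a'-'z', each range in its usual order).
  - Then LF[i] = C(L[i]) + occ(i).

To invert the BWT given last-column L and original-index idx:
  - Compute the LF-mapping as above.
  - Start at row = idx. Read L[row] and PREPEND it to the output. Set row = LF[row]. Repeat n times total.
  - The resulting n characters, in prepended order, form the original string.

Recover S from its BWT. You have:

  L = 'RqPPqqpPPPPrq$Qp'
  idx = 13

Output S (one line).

LF mapping: 8 11 1 2 12 13 9 3 4 5 6 15 14 0 7 10
Walk LF starting at row 13, prepending L[row]:
  step 1: row=13, L[13]='$', prepend. Next row=LF[13]=0
  step 2: row=0, L[0]='R', prepend. Next row=LF[0]=8
  step 3: row=8, L[8]='P', prepend. Next row=LF[8]=4
  step 4: row=4, L[4]='q', prepend. Next row=LF[4]=12
  step 5: row=12, L[12]='q', prepend. Next row=LF[12]=14
  step 6: row=14, L[14]='Q', prepend. Next row=LF[14]=7
  step 7: row=7, L[7]='P', prepend. Next row=LF[7]=3
  step 8: row=3, L[3]='P', prepend. Next row=LF[3]=2
  step 9: row=2, L[2]='P', prepend. Next row=LF[2]=1
  step 10: row=1, L[1]='q', prepend. Next row=LF[1]=11
  step 11: row=11, L[11]='r', prepend. Next row=LF[11]=15
  step 12: row=15, L[15]='p', prepend. Next row=LF[15]=10
  step 13: row=10, L[10]='P', prepend. Next row=LF[10]=6
  step 14: row=6, L[6]='p', prepend. Next row=LF[6]=9
  step 15: row=9, L[9]='P', prepend. Next row=LF[9]=5
  step 16: row=5, L[5]='q', prepend. Next row=LF[5]=13
Reversed output: qPpPprqPPPQqqPR$

Answer: qPpPprqPPPQqqPR$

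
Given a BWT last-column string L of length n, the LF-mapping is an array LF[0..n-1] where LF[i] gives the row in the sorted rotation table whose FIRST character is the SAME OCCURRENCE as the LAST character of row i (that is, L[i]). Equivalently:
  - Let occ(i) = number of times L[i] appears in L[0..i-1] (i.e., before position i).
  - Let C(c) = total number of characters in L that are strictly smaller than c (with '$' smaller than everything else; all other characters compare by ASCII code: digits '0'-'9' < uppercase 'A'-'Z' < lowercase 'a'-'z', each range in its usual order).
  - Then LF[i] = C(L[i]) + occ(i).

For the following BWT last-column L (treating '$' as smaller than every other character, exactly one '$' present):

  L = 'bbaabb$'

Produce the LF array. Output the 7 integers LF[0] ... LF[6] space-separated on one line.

Char counts: '$':1, 'a':2, 'b':4
C (first-col start): C('$')=0, C('a')=1, C('b')=3
L[0]='b': occ=0, LF[0]=C('b')+0=3+0=3
L[1]='b': occ=1, LF[1]=C('b')+1=3+1=4
L[2]='a': occ=0, LF[2]=C('a')+0=1+0=1
L[3]='a': occ=1, LF[3]=C('a')+1=1+1=2
L[4]='b': occ=2, LF[4]=C('b')+2=3+2=5
L[5]='b': occ=3, LF[5]=C('b')+3=3+3=6
L[6]='$': occ=0, LF[6]=C('$')+0=0+0=0

Answer: 3 4 1 2 5 6 0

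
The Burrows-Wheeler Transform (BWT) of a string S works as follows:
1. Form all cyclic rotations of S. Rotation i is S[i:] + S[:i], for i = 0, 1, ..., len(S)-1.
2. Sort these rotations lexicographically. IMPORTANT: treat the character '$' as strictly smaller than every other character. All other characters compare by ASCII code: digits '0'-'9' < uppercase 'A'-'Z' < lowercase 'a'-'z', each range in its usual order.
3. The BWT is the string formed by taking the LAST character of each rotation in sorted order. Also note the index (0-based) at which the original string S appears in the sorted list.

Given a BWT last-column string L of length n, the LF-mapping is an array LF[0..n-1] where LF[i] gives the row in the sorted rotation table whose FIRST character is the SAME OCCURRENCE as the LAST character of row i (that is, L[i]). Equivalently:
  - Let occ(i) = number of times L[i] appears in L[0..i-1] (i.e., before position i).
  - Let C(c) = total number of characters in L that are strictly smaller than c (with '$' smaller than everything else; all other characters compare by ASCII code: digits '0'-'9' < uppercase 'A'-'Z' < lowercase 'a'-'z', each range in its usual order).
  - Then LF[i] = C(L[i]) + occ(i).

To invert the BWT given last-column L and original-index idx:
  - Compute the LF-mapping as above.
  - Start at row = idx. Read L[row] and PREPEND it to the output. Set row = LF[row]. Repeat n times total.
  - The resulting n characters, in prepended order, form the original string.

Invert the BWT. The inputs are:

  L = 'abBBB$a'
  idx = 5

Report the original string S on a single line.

Answer: abBBBa$

Derivation:
LF mapping: 4 6 1 2 3 0 5
Walk LF starting at row 5, prepending L[row]:
  step 1: row=5, L[5]='$', prepend. Next row=LF[5]=0
  step 2: row=0, L[0]='a', prepend. Next row=LF[0]=4
  step 3: row=4, L[4]='B', prepend. Next row=LF[4]=3
  step 4: row=3, L[3]='B', prepend. Next row=LF[3]=2
  step 5: row=2, L[2]='B', prepend. Next row=LF[2]=1
  step 6: row=1, L[1]='b', prepend. Next row=LF[1]=6
  step 7: row=6, L[6]='a', prepend. Next row=LF[6]=5
Reversed output: abBBBa$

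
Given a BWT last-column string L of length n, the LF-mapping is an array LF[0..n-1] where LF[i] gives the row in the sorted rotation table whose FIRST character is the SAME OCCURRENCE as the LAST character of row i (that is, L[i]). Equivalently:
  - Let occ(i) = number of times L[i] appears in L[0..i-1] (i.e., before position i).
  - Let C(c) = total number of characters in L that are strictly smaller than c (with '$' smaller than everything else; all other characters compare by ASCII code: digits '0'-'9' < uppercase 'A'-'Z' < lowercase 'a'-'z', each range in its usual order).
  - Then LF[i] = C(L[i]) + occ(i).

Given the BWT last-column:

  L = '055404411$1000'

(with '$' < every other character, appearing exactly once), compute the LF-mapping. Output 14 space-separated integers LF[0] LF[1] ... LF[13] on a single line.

Answer: 1 12 13 9 2 10 11 6 7 0 8 3 4 5

Derivation:
Char counts: '$':1, '0':5, '1':3, '4':3, '5':2
C (first-col start): C('$')=0, C('0')=1, C('1')=6, C('4')=9, C('5')=12
L[0]='0': occ=0, LF[0]=C('0')+0=1+0=1
L[1]='5': occ=0, LF[1]=C('5')+0=12+0=12
L[2]='5': occ=1, LF[2]=C('5')+1=12+1=13
L[3]='4': occ=0, LF[3]=C('4')+0=9+0=9
L[4]='0': occ=1, LF[4]=C('0')+1=1+1=2
L[5]='4': occ=1, LF[5]=C('4')+1=9+1=10
L[6]='4': occ=2, LF[6]=C('4')+2=9+2=11
L[7]='1': occ=0, LF[7]=C('1')+0=6+0=6
L[8]='1': occ=1, LF[8]=C('1')+1=6+1=7
L[9]='$': occ=0, LF[9]=C('$')+0=0+0=0
L[10]='1': occ=2, LF[10]=C('1')+2=6+2=8
L[11]='0': occ=2, LF[11]=C('0')+2=1+2=3
L[12]='0': occ=3, LF[12]=C('0')+3=1+3=4
L[13]='0': occ=4, LF[13]=C('0')+4=1+4=5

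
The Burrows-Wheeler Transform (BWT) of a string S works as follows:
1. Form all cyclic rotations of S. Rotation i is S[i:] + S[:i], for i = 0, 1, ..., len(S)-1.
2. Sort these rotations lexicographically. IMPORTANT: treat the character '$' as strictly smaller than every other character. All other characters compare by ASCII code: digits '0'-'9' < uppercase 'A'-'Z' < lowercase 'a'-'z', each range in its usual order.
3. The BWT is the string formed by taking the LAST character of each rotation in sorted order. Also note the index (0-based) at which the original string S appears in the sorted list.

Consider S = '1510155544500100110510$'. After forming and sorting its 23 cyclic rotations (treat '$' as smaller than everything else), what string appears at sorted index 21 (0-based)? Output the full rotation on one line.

All 23 rotations (rotation i = S[i:]+S[:i]):
  rot[0] = 1510155544500100110510$
  rot[1] = 510155544500100110510$1
  rot[2] = 10155544500100110510$15
  rot[3] = 0155544500100110510$151
  rot[4] = 155544500100110510$1510
  rot[5] = 55544500100110510$15101
  rot[6] = 5544500100110510$151015
  rot[7] = 544500100110510$1510155
  rot[8] = 44500100110510$15101555
  rot[9] = 4500100110510$151015554
  rot[10] = 500100110510$1510155544
  rot[11] = 00100110510$15101555445
  rot[12] = 0100110510$151015554450
  rot[13] = 100110510$1510155544500
  rot[14] = 00110510$15101555445001
  rot[15] = 0110510$151015554450010
  rot[16] = 110510$1510155544500100
  rot[17] = 10510$15101555445001001
  rot[18] = 0510$151015554450010011
  rot[19] = 510$1510155544500100110
  rot[20] = 10$15101555445001001105
  rot[21] = 0$151015554450010011051
  rot[22] = $1510155544500100110510
Sorted (with $ < everything):
  sorted[0] = $1510155544500100110510
  sorted[1] = 0$151015554450010011051
  sorted[2] = 00100110510$15101555445
  sorted[3] = 00110510$15101555445001
  sorted[4] = 0100110510$151015554450
  sorted[5] = 0110510$151015554450010
  sorted[6] = 0155544500100110510$151
  sorted[7] = 0510$151015554450010011
  sorted[8] = 10$15101555445001001105
  sorted[9] = 100110510$1510155544500
  sorted[10] = 10155544500100110510$15
  sorted[11] = 10510$15101555445001001
  sorted[12] = 110510$1510155544500100
  sorted[13] = 1510155544500100110510$
  sorted[14] = 155544500100110510$1510
  sorted[15] = 44500100110510$15101555
  sorted[16] = 4500100110510$151015554
  sorted[17] = 500100110510$1510155544
  sorted[18] = 510$1510155544500100110
  sorted[19] = 510155544500100110510$1
  sorted[20] = 544500100110510$1510155
  sorted[21] = 5544500100110510$151015
  sorted[22] = 55544500100110510$15101
sorted[21] = 5544500100110510$151015

Answer: 5544500100110510$151015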